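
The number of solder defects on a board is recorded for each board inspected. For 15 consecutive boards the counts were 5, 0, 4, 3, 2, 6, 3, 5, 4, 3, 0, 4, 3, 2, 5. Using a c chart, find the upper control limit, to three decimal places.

8.689

c̄ = (5 + 0 + 4 + 3 + 2 + 6 + 3 + 5 + 4 + 3 + 0 + 4 + 3 + 2 + 5) / 15 = 49 / 15 = 3.2667
UCL = c̄ + 3√c̄ = 3.2667 + 3 × √3.2667 = 3.2667 + 3 × 1.8074 = 8.6888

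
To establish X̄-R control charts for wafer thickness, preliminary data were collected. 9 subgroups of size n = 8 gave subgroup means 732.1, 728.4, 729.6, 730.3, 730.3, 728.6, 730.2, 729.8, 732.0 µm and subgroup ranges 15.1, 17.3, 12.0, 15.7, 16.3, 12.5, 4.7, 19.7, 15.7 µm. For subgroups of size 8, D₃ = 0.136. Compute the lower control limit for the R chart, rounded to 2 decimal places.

1.95

R̄ = (15.1 + 17.3 + 12.0 + 15.7 + 16.3 + 12.5 + 4.7 + 19.7 + 15.7) / 9 = 129.0000 / 9 = 14.3333
LCL_R = D₃·R̄ = 0.136 × 14.3333 = 1.9493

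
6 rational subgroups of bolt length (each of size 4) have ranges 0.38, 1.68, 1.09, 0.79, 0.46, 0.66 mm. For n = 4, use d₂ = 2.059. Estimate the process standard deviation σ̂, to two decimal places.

0.41

R̄ = (0.38 + 1.68 + 1.09 + 0.79 + 0.46 + 0.66) / 6 = 0.8433
σ̂ = R̄ / d₂ = 0.8433 / 2.059 = 0.4096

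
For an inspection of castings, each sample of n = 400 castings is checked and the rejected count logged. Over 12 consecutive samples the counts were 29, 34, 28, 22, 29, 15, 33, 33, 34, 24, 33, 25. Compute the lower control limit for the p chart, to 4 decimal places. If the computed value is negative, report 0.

p̄ = Σdᵢ / (k·n) = 339 / (12 × 400) = 0.07062
LCL = p̄ − 3·√(p̄(1−p̄)/n) = 0.07062 − 3 × 0.01281 = 0.03220

0.0322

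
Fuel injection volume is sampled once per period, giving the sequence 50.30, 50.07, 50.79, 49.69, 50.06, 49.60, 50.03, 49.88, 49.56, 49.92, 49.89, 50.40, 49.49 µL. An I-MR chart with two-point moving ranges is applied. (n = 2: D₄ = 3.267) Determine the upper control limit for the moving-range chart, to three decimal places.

1.522

Moving ranges: 0.23, 0.72, 1.10, 0.37, 0.46, 0.43, 0.15, 0.32, 0.36, 0.03, 0.51, 0.91; M̄R̄ = 5.5900 / 12 = 0.4658
UCL_MR = D₄·M̄R̄ = 3.267 × 0.4658 = 1.5219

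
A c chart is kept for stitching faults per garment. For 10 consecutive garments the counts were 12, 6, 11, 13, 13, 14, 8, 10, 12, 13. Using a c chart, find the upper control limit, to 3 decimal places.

21.240

c̄ = (12 + 6 + 11 + 13 + 13 + 14 + 8 + 10 + 12 + 13) / 10 = 112 / 10 = 11.2000
UCL = c̄ + 3√c̄ = 11.2000 + 3 × √11.2000 = 11.2000 + 3 × 3.3466 = 21.2399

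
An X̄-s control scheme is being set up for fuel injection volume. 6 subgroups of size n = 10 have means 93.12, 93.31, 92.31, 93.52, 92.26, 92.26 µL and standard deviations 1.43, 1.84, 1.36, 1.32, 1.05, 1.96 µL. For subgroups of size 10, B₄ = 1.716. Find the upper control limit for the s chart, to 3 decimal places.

s̄ = (1.43 + 1.84 + 1.36 + 1.32 + 1.05 + 1.96) / 6 = 1.4933
UCL_s = B₄·s̄ = 1.716 × 1.4933 = 2.5626

2.563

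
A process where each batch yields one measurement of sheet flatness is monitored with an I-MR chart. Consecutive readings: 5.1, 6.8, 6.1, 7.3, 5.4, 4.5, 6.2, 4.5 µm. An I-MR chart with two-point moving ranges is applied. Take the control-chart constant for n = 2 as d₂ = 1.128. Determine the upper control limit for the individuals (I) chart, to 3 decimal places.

X̄ = (5.1 + 6.8 + 6.1 + 7.3 + 5.4 + 4.5 + 6.2 + 4.5) / 8 = 5.7375
Moving ranges: 1.7, 0.7, 1.2, 1.9, 0.9, 1.7, 1.7; M̄R̄ = 9.8000 / 7 = 1.4000
UCL = X̄ + 3·M̄R̄/d₂ = 5.7375 + 3 × 1.4000 / 1.128 = 9.4609

9.461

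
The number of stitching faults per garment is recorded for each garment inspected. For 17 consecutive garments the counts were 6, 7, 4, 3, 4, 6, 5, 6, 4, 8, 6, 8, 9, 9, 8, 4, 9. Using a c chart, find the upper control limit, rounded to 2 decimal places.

c̄ = (6 + 7 + 4 + 3 + 4 + 6 + 5 + 6 + 4 + 8 + 6 + 8 + 9 + 9 + 8 + 4 + 9) / 17 = 106 / 17 = 6.2353
UCL = c̄ + 3√c̄ = 6.2353 + 3 × √6.2353 = 6.2353 + 3 × 2.4971 = 13.7265

13.73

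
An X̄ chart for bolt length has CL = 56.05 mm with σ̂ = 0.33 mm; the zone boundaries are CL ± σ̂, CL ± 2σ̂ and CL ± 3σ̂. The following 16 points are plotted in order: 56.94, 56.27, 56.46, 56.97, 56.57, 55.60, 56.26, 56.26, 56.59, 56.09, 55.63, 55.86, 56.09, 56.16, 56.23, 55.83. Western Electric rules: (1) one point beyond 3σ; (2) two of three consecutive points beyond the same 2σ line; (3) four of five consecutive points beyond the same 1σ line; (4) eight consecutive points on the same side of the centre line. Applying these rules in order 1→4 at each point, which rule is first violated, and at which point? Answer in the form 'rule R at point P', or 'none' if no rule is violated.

rule 3 at point 5

Zone of each point (C = within 1σ̂, B = 1σ̂–2σ̂, A = 2σ̂–3σ̂, * = beyond 3σ̂; sign = side of CL): 1:+A, 2:+C, 3:+B, 4:+A, 5:+B, 6:-B, 7:+C, 8:+C, 9:+B, 10:+C, 11:-B, 12:-C, 13:+C, 14:+C, 15:+C, 16:-C
Rule 3 (four of five consecutive points beyond the same 1σ limit) is satisfied at point 5.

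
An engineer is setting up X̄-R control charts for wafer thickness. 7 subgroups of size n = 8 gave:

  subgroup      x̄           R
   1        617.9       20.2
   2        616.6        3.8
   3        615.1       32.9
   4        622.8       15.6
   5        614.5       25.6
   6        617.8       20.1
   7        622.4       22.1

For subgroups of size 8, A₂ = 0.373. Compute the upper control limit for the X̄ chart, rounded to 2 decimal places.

X̄̄ = (617.9 + 616.6 + 615.1 + 622.8 + 614.5 + 617.8 + 622.4) / 7 = 4327.1000 / 7 = 618.1571
R̄ = (20.2 + 3.8 + 32.9 + 15.6 + 25.6 + 20.1 + 22.1) / 7 = 140.3000 / 7 = 20.0429
UCL = X̄̄ + A₂·R̄ = 618.1571 + 0.373 × 20.0429 = 625.6331

625.63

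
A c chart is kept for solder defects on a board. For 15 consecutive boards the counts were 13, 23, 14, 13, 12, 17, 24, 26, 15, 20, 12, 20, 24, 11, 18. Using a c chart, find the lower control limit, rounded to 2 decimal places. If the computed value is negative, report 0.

c̄ = (13 + 23 + 14 + 13 + 12 + 17 + 24 + 26 + 15 + 20 + 12 + 20 + 24 + 11 + 18) / 15 = 262 / 15 = 17.4667
LCL = c̄ − 3√c̄ = 17.4667 − 3 × 4.1793 = 4.9287

4.93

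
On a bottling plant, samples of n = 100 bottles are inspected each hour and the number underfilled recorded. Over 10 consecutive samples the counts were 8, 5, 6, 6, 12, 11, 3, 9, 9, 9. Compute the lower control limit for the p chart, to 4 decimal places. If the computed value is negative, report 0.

0.0000

p̄ = Σdᵢ / (k·n) = 78 / (10 × 100) = 0.07800
LCL = p̄ − 3·√(p̄(1−p̄)/n) = 0.07800 − 3 × 0.02682 = -0.00245 → 0 (negative, so LCL = 0)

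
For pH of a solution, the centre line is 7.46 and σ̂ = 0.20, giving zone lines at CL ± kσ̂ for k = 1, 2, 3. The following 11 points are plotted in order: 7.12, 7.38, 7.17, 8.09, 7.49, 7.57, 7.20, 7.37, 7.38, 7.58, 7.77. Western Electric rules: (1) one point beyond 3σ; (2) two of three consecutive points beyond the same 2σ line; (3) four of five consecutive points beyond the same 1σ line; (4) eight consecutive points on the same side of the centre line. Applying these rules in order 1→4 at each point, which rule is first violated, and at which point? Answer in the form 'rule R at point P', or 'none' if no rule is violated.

rule 1 at point 4

Zone of each point (C = within 1σ̂, B = 1σ̂–2σ̂, A = 2σ̂–3σ̂, * = beyond 3σ̂; sign = side of CL): 1:-B, 2:-C, 3:-B, 4:+*, 5:+C, 6:+C, 7:-B, 8:-C, 9:-C, 10:+C, 11:+B
Rule 1 (one point beyond the 3σ limits) is satisfied at point 4.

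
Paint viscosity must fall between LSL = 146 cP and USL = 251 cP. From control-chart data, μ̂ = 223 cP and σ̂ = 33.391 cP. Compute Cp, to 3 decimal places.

Cp = (USL − LSL) / (6σ̂) = (251 − 146) / (6 × 33.391) = 105.0000 / 200.3460 = 0.5241

0.524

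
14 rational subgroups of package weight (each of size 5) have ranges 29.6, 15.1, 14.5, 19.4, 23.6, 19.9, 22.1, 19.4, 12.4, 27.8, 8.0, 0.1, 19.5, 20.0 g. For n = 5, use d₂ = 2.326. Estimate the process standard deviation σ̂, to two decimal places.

R̄ = (29.6 + 15.1 + 14.5 + 19.4 + 23.6 + 19.9 + 22.1 + 19.4 + 12.4 + 27.8 + 8.0 + 0.1 + 19.5 + 20.0) / 14 = 17.9571
σ̂ = R̄ / d₂ = 17.9571 / 2.326 = 7.7202

7.72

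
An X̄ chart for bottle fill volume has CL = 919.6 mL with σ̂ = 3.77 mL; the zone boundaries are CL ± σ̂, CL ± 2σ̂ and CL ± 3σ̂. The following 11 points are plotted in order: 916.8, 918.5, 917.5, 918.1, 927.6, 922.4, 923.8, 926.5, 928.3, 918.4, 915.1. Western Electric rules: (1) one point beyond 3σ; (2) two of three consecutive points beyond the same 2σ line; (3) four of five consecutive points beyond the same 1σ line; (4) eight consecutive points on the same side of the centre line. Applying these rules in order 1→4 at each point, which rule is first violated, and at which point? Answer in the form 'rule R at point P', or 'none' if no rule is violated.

Zone of each point (C = within 1σ̂, B = 1σ̂–2σ̂, A = 2σ̂–3σ̂, * = beyond 3σ̂; sign = side of CL): 1:-C, 2:-C, 3:-C, 4:-C, 5:+A, 6:+C, 7:+B, 8:+B, 9:+A, 10:-C, 11:-B
Rule 3 (four of five consecutive points beyond the same 1σ limit) is satisfied at point 9.

rule 3 at point 9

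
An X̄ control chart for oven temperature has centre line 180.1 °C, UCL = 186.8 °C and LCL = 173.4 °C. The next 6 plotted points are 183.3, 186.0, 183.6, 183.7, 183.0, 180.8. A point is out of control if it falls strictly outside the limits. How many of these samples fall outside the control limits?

All 6 points lie within [173.4, 186.8].

0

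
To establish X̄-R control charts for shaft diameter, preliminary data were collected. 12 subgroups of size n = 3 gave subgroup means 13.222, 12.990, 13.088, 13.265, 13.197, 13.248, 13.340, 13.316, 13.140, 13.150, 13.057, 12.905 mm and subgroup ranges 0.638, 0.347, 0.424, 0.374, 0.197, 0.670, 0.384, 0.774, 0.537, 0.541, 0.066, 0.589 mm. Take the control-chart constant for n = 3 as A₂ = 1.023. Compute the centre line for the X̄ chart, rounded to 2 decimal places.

X̄̄ = (13.222 + 12.990 + 13.088 + 13.265 + 13.197 + 13.248 + 13.340 + 13.316 + 13.140 + 13.150 + 13.057 + 12.905) / 12 = 157.9180 / 12 = 13.1598
CL = X̄̄ = 13.1598

13.16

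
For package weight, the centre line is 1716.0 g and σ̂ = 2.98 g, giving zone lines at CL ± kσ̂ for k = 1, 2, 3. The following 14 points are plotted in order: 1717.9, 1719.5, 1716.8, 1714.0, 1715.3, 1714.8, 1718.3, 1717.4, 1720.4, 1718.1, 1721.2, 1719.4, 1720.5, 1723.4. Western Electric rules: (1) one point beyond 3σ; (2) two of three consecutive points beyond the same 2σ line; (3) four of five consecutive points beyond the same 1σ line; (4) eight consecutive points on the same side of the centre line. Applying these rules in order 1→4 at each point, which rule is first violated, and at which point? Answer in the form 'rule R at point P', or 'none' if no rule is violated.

rule 3 at point 13

Zone of each point (C = within 1σ̂, B = 1σ̂–2σ̂, A = 2σ̂–3σ̂, * = beyond 3σ̂; sign = side of CL): 1:+C, 2:+B, 3:+C, 4:-C, 5:-C, 6:-C, 7:+C, 8:+C, 9:+B, 10:+C, 11:+B, 12:+B, 13:+B, 14:+A
Rule 3 (four of five consecutive points beyond the same 1σ limit) is satisfied at point 13.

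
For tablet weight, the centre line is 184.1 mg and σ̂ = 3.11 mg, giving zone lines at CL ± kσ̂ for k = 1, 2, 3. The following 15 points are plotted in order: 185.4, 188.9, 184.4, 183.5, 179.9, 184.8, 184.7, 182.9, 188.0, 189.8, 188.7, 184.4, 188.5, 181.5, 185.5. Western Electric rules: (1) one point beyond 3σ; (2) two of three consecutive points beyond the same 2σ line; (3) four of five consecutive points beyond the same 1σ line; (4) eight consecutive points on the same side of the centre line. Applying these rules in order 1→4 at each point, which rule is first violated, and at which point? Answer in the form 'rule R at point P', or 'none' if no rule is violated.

Zone of each point (C = within 1σ̂, B = 1σ̂–2σ̂, A = 2σ̂–3σ̂, * = beyond 3σ̂; sign = side of CL): 1:+C, 2:+B, 3:+C, 4:-C, 5:-B, 6:+C, 7:+C, 8:-C, 9:+B, 10:+B, 11:+B, 12:+C, 13:+B, 14:-C, 15:+C
Rule 3 (four of five consecutive points beyond the same 1σ limit) is satisfied at point 13.

rule 3 at point 13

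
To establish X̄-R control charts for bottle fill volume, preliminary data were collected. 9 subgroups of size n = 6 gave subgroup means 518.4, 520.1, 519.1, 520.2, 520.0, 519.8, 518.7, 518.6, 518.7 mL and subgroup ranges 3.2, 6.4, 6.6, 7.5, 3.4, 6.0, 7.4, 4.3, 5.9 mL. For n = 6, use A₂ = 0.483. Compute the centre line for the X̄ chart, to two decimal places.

519.29

X̄̄ = (518.4 + 520.1 + 519.1 + 520.2 + 520.0 + 519.8 + 518.7 + 518.6 + 518.7) / 9 = 4673.6000 / 9 = 519.2889
CL = X̄̄ = 519.2889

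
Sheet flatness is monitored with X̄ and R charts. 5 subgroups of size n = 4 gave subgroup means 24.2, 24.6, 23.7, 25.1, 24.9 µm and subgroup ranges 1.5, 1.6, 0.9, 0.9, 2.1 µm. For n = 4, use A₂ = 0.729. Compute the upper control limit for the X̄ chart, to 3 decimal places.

25.521

X̄̄ = (24.2 + 24.6 + 23.7 + 25.1 + 24.9) / 5 = 122.5000 / 5 = 24.5000
R̄ = (1.5 + 1.6 + 0.9 + 0.9 + 2.1) / 5 = 7.0000 / 5 = 1.4000
UCL = X̄̄ + A₂·R̄ = 24.5000 + 0.729 × 1.4000 = 25.5206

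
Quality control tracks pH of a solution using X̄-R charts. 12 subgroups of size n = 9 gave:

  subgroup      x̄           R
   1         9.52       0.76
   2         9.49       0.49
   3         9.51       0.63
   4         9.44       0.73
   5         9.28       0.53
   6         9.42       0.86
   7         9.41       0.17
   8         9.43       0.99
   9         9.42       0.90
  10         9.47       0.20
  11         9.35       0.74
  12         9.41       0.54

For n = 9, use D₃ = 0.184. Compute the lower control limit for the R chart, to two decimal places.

0.12

R̄ = (0.76 + 0.49 + 0.63 + 0.73 + 0.53 + 0.86 + 0.17 + 0.99 + 0.90 + 0.20 + 0.74 + 0.54) / 12 = 7.5400 / 12 = 0.6283
LCL_R = D₃·R̄ = 0.184 × 0.6283 = 0.1156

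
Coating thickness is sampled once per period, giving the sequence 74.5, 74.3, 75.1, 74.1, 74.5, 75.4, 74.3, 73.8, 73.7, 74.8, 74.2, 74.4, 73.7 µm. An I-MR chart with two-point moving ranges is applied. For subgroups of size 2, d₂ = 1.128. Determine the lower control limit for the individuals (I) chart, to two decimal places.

X̄ = (74.5 + 74.3 + 75.1 + 74.1 + 74.5 + 75.4 + 74.3 + 73.8 + 73.7 + 74.8 + 74.2 + 74.4 + 73.7) / 13 = 74.3692
Moving ranges: 0.2, 0.8, 1.0, 0.4, 0.9, 1.1, 0.5, 0.1, 1.1, 0.6, 0.2, 0.7; M̄R̄ = 7.6000 / 12 = 0.6333
LCL = X̄ − 3·M̄R̄/d₂ = 74.3692 − 3 × 0.6333 / 1.128 = 72.6848

72.68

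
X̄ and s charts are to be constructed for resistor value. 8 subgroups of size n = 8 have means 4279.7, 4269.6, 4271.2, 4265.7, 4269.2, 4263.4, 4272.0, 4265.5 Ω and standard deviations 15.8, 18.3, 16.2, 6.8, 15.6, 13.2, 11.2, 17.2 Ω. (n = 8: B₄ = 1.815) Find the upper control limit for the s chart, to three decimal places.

25.932

s̄ = (15.8 + 18.3 + 16.2 + 6.8 + 15.6 + 13.2 + 11.2 + 17.2) / 8 = 14.2875
UCL_s = B₄·s̄ = 1.815 × 14.2875 = 25.9318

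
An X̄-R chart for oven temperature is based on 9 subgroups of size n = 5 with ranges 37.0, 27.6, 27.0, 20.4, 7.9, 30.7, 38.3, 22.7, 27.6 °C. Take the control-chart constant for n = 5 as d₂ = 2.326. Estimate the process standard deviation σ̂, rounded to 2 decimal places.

R̄ = (37.0 + 27.6 + 27.0 + 20.4 + 7.9 + 30.7 + 38.3 + 22.7 + 27.6) / 9 = 26.5778
σ̂ = R̄ / d₂ = 26.5778 / 2.326 = 11.4264

11.43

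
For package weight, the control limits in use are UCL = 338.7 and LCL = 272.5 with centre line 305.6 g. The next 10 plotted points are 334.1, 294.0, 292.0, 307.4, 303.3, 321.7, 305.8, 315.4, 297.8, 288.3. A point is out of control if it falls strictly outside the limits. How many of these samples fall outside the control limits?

0

All 10 points lie within [272.5, 338.7].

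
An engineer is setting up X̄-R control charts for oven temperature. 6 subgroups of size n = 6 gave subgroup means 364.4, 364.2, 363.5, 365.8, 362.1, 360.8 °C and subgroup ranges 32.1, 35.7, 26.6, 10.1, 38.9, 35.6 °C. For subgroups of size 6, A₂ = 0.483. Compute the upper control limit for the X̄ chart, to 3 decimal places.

377.876

X̄̄ = (364.4 + 364.2 + 363.5 + 365.8 + 362.1 + 360.8) / 6 = 2180.8000 / 6 = 363.4667
R̄ = (32.1 + 35.7 + 26.6 + 10.1 + 38.9 + 35.6) / 6 = 179.0000 / 6 = 29.8333
UCL = X̄̄ + A₂·R̄ = 363.4667 + 0.483 × 29.8333 = 377.8762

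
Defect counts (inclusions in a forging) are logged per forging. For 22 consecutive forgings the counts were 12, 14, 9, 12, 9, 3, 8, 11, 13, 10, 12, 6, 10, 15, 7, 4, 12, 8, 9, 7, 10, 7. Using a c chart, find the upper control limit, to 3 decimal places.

c̄ = (12 + 14 + 9 + 12 + 9 + 3 + 8 + 11 + 13 + 10 + 12 + 6 + 10 + 15 + 7 + 4 + 12 + 8 + 9 + 7 + 10 + 7) / 22 = 208 / 22 = 9.4545
UCL = c̄ + 3√c̄ = 9.4545 + 3 × √9.4545 = 9.4545 + 3 × 3.0748 = 18.6790

18.679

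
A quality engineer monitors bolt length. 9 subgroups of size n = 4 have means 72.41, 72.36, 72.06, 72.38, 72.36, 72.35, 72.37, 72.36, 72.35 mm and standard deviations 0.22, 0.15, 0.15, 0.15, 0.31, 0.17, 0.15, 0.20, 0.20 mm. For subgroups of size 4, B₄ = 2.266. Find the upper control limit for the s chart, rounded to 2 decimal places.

0.43

s̄ = (0.22 + 0.15 + 0.15 + 0.15 + 0.31 + 0.17 + 0.15 + 0.20 + 0.20) / 9 = 0.1889
UCL_s = B₄·s̄ = 2.266 × 0.1889 = 0.4280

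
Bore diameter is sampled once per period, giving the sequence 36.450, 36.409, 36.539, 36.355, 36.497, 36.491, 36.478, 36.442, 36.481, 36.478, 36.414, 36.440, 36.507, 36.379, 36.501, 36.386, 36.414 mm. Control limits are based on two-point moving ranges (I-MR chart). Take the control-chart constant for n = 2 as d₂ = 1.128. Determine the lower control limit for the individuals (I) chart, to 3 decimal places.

X̄ = (36.450 + 36.409 + 36.539 + 36.355 + 36.497 + 36.491 + 36.478 + 36.442 + 36.481 + 36.478 + 36.414 + 36.440 + 36.507 + 36.379 + 36.501 + 36.386 + 36.414) / 17 = 36.4506
Moving ranges: 0.041, 0.130, 0.184, 0.142, 0.006, 0.013, 0.036, 0.039, 0.003, 0.064, 0.026, 0.067, 0.128, 0.122, 0.115, 0.028; M̄R̄ = 1.1440 / 16 = 0.0715
LCL = X̄ − 3·M̄R̄/d₂ = 36.4506 − 3 × 0.0715 / 1.128 = 36.2605

36.260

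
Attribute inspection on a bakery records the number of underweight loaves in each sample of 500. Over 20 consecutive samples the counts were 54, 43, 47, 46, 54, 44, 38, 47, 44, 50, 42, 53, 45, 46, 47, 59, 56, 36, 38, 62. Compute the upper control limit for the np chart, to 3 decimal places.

p̄ = Σdᵢ / (k·n) = 951 / (20 × 500) = 0.09510
UCL = np̄ + 3·√(np̄(1−p̄)) = 47.5500 + 3 × √(47.5500×0.90490) = 47.5500 + 3 × 6.5596 = 67.2287

67.229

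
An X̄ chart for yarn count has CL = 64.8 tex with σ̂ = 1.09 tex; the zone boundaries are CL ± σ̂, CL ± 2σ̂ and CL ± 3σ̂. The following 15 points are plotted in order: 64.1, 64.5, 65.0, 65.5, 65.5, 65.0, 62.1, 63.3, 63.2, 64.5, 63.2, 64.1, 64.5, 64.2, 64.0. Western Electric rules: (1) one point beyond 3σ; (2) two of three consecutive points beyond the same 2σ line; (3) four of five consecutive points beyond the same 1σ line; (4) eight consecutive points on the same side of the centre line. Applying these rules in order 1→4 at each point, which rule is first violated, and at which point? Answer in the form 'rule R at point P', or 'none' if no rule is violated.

Zone of each point (C = within 1σ̂, B = 1σ̂–2σ̂, A = 2σ̂–3σ̂, * = beyond 3σ̂; sign = side of CL): 1:-C, 2:-C, 3:+C, 4:+C, 5:+C, 6:+C, 7:-A, 8:-B, 9:-B, 10:-C, 11:-B, 12:-C, 13:-C, 14:-C, 15:-C
Rule 3 (four of five consecutive points beyond the same 1σ limit) is satisfied at point 11.

rule 3 at point 11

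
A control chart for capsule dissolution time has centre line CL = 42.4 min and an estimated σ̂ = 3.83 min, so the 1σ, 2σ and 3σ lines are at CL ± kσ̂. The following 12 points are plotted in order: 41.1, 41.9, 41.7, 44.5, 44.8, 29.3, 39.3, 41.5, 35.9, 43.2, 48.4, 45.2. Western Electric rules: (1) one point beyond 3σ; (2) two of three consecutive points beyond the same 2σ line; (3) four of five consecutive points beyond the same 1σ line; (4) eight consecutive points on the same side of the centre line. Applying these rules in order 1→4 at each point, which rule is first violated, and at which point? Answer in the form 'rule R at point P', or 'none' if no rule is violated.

rule 1 at point 6

Zone of each point (C = within 1σ̂, B = 1σ̂–2σ̂, A = 2σ̂–3σ̂, * = beyond 3σ̂; sign = side of CL): 1:-C, 2:-C, 3:-C, 4:+C, 5:+C, 6:-*, 7:-C, 8:-C, 9:-B, 10:+C, 11:+B, 12:+C
Rule 1 (one point beyond the 3σ limits) is satisfied at point 6.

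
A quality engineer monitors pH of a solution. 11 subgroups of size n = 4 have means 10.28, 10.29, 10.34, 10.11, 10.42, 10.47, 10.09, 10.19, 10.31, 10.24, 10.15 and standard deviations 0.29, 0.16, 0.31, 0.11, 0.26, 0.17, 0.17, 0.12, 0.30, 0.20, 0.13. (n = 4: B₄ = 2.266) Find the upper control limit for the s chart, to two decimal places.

0.46

s̄ = (0.29 + 0.16 + 0.31 + 0.11 + 0.26 + 0.17 + 0.17 + 0.12 + 0.30 + 0.20 + 0.13) / 11 = 0.2018
UCL_s = B₄·s̄ = 2.266 × 0.2018 = 0.4573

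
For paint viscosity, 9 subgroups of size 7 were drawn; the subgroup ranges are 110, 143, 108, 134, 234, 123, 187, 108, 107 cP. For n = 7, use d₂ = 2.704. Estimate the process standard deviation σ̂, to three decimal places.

51.529

R̄ = (110 + 143 + 108 + 134 + 234 + 123 + 187 + 108 + 107) / 9 = 139.3333
σ̂ = R̄ / d₂ = 139.3333 / 2.704 = 51.5286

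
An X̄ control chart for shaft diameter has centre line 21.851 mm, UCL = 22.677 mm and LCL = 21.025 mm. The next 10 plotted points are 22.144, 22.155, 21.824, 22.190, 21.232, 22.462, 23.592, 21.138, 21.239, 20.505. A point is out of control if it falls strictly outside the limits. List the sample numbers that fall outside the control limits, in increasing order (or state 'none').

7, 10

Compare each point to [21.025, 22.677]: sample 7 = 23.592 > UCL; sample 10 = 20.505 < LCL.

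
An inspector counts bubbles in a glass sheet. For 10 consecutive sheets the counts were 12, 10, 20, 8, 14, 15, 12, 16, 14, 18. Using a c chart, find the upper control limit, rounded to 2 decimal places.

c̄ = (12 + 10 + 20 + 8 + 14 + 15 + 12 + 16 + 14 + 18) / 10 = 139 / 10 = 13.9000
UCL = c̄ + 3√c̄ = 13.9000 + 3 × √13.9000 = 13.9000 + 3 × 3.7283 = 25.0848

25.08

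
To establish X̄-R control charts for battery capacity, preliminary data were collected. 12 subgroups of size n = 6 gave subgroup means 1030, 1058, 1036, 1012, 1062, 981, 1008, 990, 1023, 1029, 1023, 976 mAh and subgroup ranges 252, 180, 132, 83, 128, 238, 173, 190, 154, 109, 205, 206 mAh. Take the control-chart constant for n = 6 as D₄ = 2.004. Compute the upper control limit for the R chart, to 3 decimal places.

R̄ = (252 + 180 + 132 + 83 + 128 + 238 + 173 + 190 + 154 + 109 + 205 + 206) / 12 = 2050.0000 / 12 = 170.8333
UCL_R = D₄·R̄ = 2.004 × 170.8333 = 342.3500

342.350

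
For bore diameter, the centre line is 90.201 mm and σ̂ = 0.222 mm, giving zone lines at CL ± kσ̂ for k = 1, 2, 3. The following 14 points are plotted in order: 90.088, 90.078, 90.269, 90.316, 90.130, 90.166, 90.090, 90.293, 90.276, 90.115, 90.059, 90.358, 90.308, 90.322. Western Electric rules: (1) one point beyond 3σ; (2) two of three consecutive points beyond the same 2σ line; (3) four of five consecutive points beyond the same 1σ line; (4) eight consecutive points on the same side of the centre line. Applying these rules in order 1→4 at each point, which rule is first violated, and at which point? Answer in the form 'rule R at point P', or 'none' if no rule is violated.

Zone of each point (C = within 1σ̂, B = 1σ̂–2σ̂, A = 2σ̂–3σ̂, * = beyond 3σ̂; sign = side of CL): 1:-C, 2:-C, 3:+C, 4:+C, 5:-C, 6:-C, 7:-C, 8:+C, 9:+C, 10:-C, 11:-C, 12:+C, 13:+C, 14:+C
No rule fires across all 14 points.

none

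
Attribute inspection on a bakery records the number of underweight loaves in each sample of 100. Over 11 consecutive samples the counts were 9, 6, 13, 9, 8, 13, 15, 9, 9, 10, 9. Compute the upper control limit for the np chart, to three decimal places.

p̄ = Σdᵢ / (k·n) = 110 / (11 × 100) = 0.10000
UCL = np̄ + 3·√(np̄(1−p̄)) = 10.0000 + 3 × √(10.0000×0.90000) = 10.0000 + 3 × 3.0000 = 19.0000

19.000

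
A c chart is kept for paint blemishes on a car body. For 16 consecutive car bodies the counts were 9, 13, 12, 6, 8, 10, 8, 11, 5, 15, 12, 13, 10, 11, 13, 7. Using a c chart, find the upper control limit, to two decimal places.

c̄ = (9 + 13 + 12 + 6 + 8 + 10 + 8 + 11 + 5 + 15 + 12 + 13 + 10 + 11 + 13 + 7) / 16 = 163 / 16 = 10.1875
UCL = c̄ + 3√c̄ = 10.1875 + 3 × √10.1875 = 10.1875 + 3 × 3.1918 = 19.7629

19.76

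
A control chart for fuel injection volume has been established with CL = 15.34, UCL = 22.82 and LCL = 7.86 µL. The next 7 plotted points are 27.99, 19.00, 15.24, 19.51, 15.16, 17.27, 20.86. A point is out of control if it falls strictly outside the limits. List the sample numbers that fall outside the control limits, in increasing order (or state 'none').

1

Compare each point to [7.86, 22.82]: sample 1 = 27.99 > UCL.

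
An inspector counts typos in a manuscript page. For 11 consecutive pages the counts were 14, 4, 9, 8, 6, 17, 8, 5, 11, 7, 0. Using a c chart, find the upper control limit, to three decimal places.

16.624

c̄ = (14 + 4 + 9 + 8 + 6 + 17 + 8 + 5 + 11 + 7 + 0) / 11 = 89 / 11 = 8.0909
UCL = c̄ + 3√c̄ = 8.0909 + 3 × √8.0909 = 8.0909 + 3 × 2.8445 = 16.6243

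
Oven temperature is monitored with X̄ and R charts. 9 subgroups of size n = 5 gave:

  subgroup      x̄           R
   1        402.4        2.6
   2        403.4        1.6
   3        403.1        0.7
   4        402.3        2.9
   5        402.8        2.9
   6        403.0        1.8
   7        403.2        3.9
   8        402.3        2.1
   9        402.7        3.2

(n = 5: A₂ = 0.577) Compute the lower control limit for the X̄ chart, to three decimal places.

401.409

X̄̄ = (402.4 + 403.4 + 403.1 + 402.3 + 402.8 + 403.0 + 403.2 + 402.3 + 402.7) / 9 = 3625.2000 / 9 = 402.8000
R̄ = (2.6 + 1.6 + 0.7 + 2.9 + 2.9 + 1.8 + 3.9 + 2.1 + 3.2) / 9 = 21.7000 / 9 = 2.4111
LCL = X̄̄ − A₂·R̄ = 402.8000 − 0.577 × 2.4111 = 401.4088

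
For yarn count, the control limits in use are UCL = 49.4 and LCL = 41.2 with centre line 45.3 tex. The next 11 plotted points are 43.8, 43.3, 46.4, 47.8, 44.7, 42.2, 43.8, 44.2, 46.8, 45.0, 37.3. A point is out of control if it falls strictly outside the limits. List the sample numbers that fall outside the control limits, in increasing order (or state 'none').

11

Compare each point to [41.2, 49.4]: sample 11 = 37.3 < LCL.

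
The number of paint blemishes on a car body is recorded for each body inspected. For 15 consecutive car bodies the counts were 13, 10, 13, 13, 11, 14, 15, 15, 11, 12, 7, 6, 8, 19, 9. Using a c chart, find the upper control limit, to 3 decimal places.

22.010

c̄ = (13 + 10 + 13 + 13 + 11 + 14 + 15 + 15 + 11 + 12 + 7 + 6 + 8 + 19 + 9) / 15 = 176 / 15 = 11.7333
UCL = c̄ + 3√c̄ = 11.7333 + 3 × √11.7333 = 11.7333 + 3 × 3.4254 = 22.0095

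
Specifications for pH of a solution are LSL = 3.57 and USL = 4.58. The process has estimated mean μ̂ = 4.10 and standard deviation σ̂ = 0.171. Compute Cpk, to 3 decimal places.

Cpu = (USL − μ̂) / (3σ̂) = (4.58 − 4.10) / (3 × 0.171) = 0.9357; Cpl = (μ̂ − LSL) / (3σ̂) = (4.10 − 3.57) / (3 × 0.171) = 1.0331; Cpk = min(Cpu, Cpl) = 0.9357

0.936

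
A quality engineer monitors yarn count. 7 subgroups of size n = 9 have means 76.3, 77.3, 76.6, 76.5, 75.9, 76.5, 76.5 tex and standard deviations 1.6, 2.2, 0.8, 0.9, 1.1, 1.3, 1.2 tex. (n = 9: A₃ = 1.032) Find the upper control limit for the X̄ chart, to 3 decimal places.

77.856

X̄̄ = (76.3 + 77.3 + 76.6 + 76.5 + 75.9 + 76.5 + 76.5) / 7 = 76.5143
s̄ = (1.6 + 2.2 + 0.8 + 0.9 + 1.1 + 1.3 + 1.2) / 7 = 1.3000
UCL = X̄̄ + A₃·s̄ = 76.5143 + 1.032 × 1.3000 = 77.8559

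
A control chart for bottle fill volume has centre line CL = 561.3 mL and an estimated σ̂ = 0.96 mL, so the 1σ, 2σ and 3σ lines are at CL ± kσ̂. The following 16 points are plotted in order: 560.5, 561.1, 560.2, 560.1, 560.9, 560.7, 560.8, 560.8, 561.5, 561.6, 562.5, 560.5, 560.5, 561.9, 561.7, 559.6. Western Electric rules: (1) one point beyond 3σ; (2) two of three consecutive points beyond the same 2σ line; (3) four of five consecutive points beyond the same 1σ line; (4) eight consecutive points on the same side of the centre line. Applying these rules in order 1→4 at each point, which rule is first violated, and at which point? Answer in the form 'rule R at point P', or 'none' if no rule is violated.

Zone of each point (C = within 1σ̂, B = 1σ̂–2σ̂, A = 2σ̂–3σ̂, * = beyond 3σ̂; sign = side of CL): 1:-C, 2:-C, 3:-B, 4:-B, 5:-C, 6:-C, 7:-C, 8:-C, 9:+C, 10:+C, 11:+B, 12:-C, 13:-C, 14:+C, 15:+C, 16:-B
Rule 4 (eight consecutive points on the same side of the centre line) is satisfied at point 8.

rule 4 at point 8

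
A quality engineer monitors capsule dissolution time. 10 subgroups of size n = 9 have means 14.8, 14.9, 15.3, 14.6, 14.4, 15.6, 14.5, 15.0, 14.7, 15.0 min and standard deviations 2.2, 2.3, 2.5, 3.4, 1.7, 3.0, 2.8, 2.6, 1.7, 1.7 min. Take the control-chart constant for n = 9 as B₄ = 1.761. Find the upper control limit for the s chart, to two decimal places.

s̄ = (2.2 + 2.3 + 2.5 + 3.4 + 1.7 + 3.0 + 2.8 + 2.6 + 1.7 + 1.7) / 10 = 2.3900
UCL_s = B₄·s̄ = 1.761 × 2.3900 = 4.2088

4.21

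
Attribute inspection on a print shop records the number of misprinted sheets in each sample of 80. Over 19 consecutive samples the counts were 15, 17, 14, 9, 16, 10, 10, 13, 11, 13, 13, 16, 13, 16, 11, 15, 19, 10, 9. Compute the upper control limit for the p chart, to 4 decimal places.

0.2888

p̄ = Σdᵢ / (k·n) = 250 / (19 × 80) = 0.16447
UCL = p̄ + 3·√(p̄(1−p̄)/n) = 0.16447 + 3 × √(0.16447×0.83553/80) = 0.16447 + 3 × 0.04145 = 0.28881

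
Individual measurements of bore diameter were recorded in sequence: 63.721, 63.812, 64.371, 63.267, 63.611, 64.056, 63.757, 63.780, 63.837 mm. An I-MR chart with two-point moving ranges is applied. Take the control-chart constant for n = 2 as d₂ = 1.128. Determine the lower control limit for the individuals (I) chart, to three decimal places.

62.830

X̄ = (63.721 + 63.812 + 64.371 + 63.267 + 63.611 + 64.056 + 63.757 + 63.780 + 63.837) / 9 = 63.8013
Moving ranges: 0.091, 0.559, 1.104, 0.344, 0.445, 0.299, 0.023, 0.057; M̄R̄ = 2.9220 / 8 = 0.3653
LCL = X̄ − 3·M̄R̄/d₂ = 63.8013 − 3 × 0.3653 / 1.128 = 62.8299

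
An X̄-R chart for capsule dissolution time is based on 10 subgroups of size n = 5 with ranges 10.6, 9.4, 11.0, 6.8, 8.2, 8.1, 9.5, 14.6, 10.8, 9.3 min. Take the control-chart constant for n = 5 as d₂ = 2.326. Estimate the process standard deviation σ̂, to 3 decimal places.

R̄ = (10.6 + 9.4 + 11.0 + 6.8 + 8.2 + 8.1 + 9.5 + 14.6 + 10.8 + 9.3) / 10 = 9.8300
σ̂ = R̄ / d₂ = 9.8300 / 2.326 = 4.2261

4.226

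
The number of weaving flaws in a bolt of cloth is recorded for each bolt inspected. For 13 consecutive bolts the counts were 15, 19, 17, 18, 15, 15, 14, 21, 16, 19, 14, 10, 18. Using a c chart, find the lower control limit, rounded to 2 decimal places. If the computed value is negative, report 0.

c̄ = (15 + 19 + 17 + 18 + 15 + 15 + 14 + 21 + 16 + 19 + 14 + 10 + 18) / 13 = 211 / 13 = 16.2308
LCL = c̄ − 3√c̄ = 16.2308 − 3 × 4.0287 = 4.1445

4.14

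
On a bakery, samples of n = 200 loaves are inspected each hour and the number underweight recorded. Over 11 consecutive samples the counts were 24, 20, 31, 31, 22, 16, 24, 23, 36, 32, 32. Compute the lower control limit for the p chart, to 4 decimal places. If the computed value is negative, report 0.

0.0604

p̄ = Σdᵢ / (k·n) = 291 / (11 × 200) = 0.13227
LCL = p̄ − 3·√(p̄(1−p̄)/n) = 0.13227 − 3 × 0.02396 = 0.06041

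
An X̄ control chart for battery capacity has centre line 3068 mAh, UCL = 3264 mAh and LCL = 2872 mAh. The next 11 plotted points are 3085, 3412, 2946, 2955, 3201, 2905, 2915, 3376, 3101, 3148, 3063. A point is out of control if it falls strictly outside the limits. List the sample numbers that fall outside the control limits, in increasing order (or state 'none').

2, 8

Compare each point to [2872, 3264]: sample 2 = 3412 > UCL; sample 8 = 3376 > UCL.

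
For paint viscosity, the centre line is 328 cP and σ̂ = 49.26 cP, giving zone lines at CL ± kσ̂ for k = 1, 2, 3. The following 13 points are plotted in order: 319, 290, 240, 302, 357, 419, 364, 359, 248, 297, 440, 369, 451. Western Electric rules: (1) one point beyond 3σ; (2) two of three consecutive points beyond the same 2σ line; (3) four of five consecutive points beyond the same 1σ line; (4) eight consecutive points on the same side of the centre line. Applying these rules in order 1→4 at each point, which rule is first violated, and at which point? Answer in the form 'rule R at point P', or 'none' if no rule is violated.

rule 2 at point 13

Zone of each point (C = within 1σ̂, B = 1σ̂–2σ̂, A = 2σ̂–3σ̂, * = beyond 3σ̂; sign = side of CL): 1:-C, 2:-C, 3:-B, 4:-C, 5:+C, 6:+B, 7:+C, 8:+C, 9:-B, 10:-C, 11:+A, 12:+C, 13:+A
Rule 2 (two of three consecutive points beyond the same 2σ limit) is satisfied at point 13.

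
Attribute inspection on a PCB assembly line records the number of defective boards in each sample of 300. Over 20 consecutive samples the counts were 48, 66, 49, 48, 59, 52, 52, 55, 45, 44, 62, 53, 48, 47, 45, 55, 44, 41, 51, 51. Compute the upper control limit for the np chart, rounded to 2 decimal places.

70.23

p̄ = Σdᵢ / (k·n) = 1015 / (20 × 300) = 0.16917
UCL = np̄ + 3·√(np̄(1−p̄)) = 50.7500 + 3 × √(50.7500×0.83083) = 50.7500 + 3 × 6.4934 = 70.2303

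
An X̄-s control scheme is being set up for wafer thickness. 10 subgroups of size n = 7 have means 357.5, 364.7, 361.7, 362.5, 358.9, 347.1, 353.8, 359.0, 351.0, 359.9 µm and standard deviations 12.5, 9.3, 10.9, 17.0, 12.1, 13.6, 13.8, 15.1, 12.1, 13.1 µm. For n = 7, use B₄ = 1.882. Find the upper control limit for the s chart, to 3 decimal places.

24.372

s̄ = (12.5 + 9.3 + 10.9 + 17.0 + 12.1 + 13.6 + 13.8 + 15.1 + 12.1 + 13.1) / 10 = 12.9500
UCL_s = B₄·s̄ = 1.882 × 12.9500 = 24.3719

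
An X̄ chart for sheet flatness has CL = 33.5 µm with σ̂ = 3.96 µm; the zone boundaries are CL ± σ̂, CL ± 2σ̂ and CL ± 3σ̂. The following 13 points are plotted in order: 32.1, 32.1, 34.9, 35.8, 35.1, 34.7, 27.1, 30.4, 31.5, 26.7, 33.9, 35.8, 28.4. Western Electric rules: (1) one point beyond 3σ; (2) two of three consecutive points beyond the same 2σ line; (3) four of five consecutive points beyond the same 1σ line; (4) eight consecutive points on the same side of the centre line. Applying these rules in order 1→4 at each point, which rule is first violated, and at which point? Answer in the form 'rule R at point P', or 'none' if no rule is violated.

Zone of each point (C = within 1σ̂, B = 1σ̂–2σ̂, A = 2σ̂–3σ̂, * = beyond 3σ̂; sign = side of CL): 1:-C, 2:-C, 3:+C, 4:+C, 5:+C, 6:+C, 7:-B, 8:-C, 9:-C, 10:-B, 11:+C, 12:+C, 13:-B
No rule fires across all 13 points.

none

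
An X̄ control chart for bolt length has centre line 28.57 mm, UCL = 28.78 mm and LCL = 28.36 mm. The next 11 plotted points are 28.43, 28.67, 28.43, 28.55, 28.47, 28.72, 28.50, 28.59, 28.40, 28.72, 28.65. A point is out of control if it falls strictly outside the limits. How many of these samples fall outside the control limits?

All 11 points lie within [28.36, 28.78].

0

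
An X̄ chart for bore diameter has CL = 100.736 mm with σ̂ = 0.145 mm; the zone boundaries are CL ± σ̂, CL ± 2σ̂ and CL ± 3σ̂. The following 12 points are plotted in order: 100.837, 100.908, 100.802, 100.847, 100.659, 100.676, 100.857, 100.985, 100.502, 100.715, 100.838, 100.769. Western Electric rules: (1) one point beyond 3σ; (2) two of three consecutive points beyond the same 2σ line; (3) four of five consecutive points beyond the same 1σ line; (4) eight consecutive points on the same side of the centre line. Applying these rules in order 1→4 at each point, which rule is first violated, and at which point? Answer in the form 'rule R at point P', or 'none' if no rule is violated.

none

Zone of each point (C = within 1σ̂, B = 1σ̂–2σ̂, A = 2σ̂–3σ̂, * = beyond 3σ̂; sign = side of CL): 1:+C, 2:+B, 3:+C, 4:+C, 5:-C, 6:-C, 7:+C, 8:+B, 9:-B, 10:-C, 11:+C, 12:+C
No rule fires across all 12 points.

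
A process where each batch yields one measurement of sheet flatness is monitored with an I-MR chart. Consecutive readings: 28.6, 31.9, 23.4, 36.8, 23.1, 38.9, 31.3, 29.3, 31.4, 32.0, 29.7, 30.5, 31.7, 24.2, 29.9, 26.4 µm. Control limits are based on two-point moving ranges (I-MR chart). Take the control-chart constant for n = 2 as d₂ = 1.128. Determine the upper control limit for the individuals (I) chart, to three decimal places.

45.547

X̄ = (28.6 + 31.9 + 23.4 + 36.8 + 23.1 + 38.9 + 31.3 + 29.3 + 31.4 + 32.0 + 29.7 + 30.5 + 31.7 + 24.2 + 29.9 + 26.4) / 16 = 29.9437
Moving ranges: 3.3, 8.5, 13.4, 13.7, 15.8, 7.6, 2.0, 2.1, 0.6, 2.3, 0.8, 1.2, 7.5, 5.7, 3.5; M̄R̄ = 88.0000 / 15 = 5.8667
UCL = X̄ + 3·M̄R̄/d₂ = 29.9437 + 3 × 5.8667 / 1.128 = 45.5466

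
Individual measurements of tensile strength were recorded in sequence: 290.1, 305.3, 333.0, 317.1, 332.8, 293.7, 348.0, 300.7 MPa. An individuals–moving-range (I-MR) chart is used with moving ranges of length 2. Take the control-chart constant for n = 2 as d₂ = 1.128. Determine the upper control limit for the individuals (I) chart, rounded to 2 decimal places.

X̄ = (290.1 + 305.3 + 333.0 + 317.1 + 332.8 + 293.7 + 348.0 + 300.7) / 8 = 315.0875
Moving ranges: 15.2, 27.7, 15.9, 15.7, 39.1, 54.3, 47.3; M̄R̄ = 215.2000 / 7 = 30.7429
UCL = X̄ + 3·M̄R̄/d₂ = 315.0875 + 3 × 30.7429 / 1.128 = 396.8504

396.85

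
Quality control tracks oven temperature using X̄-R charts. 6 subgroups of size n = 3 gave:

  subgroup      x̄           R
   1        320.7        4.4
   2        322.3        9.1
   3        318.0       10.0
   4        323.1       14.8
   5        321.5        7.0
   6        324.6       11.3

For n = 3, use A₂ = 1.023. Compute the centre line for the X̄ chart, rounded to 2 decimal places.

X̄̄ = (320.7 + 322.3 + 318.0 + 323.1 + 321.5 + 324.6) / 6 = 1930.2000 / 6 = 321.7000
CL = X̄̄ = 321.7000

321.70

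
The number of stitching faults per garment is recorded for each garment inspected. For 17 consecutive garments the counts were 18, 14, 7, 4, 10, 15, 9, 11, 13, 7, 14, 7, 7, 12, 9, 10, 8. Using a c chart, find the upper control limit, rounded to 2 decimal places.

19.92

c̄ = (18 + 14 + 7 + 4 + 10 + 15 + 9 + 11 + 13 + 7 + 14 + 7 + 7 + 12 + 9 + 10 + 8) / 17 = 175 / 17 = 10.2941
UCL = c̄ + 3√c̄ = 10.2941 + 3 × √10.2941 = 10.2941 + 3 × 3.2084 = 19.9195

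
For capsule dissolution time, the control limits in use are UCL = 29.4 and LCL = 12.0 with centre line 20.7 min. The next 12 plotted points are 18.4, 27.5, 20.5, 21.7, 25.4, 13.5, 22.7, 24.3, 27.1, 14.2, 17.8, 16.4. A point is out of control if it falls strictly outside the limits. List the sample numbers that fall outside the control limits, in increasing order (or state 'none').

All 12 points lie within [12.0, 29.4].

none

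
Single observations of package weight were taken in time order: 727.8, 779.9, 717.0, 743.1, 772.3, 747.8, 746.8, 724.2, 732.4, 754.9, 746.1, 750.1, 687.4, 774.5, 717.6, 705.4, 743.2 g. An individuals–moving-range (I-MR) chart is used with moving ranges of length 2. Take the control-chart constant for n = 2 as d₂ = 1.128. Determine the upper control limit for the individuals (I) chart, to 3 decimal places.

825.645

X̄ = (727.8 + 779.9 + 717.0 + 743.1 + 772.3 + 747.8 + 746.8 + 724.2 + 732.4 + 754.9 + 746.1 + 750.1 + 687.4 + 774.5 + 717.6 + 705.4 + 743.2) / 17 = 739.4412
Moving ranges: 52.1, 62.9, 26.1, 29.2, 24.5, 1.0, 22.6, 8.2, 22.5, 8.8, 4.0, 62.7, 87.1, 56.9, 12.2, 37.8; M̄R̄ = 518.6000 / 16 = 32.4125
UCL = X̄ + 3·M̄R̄/d₂ = 739.4412 + 3 × 32.4125 / 1.128 = 825.6446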